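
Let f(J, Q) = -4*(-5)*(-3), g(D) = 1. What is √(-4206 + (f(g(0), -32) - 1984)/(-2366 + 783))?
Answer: I*√10536533482/1583 ≈ 64.844*I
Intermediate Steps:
f(J, Q) = -60 (f(J, Q) = 20*(-3) = -60)
√(-4206 + (f(g(0), -32) - 1984)/(-2366 + 783)) = √(-4206 + (-60 - 1984)/(-2366 + 783)) = √(-4206 - 2044/(-1583)) = √(-4206 - 2044*(-1/1583)) = √(-4206 + 2044/1583) = √(-6656054/1583) = I*√10536533482/1583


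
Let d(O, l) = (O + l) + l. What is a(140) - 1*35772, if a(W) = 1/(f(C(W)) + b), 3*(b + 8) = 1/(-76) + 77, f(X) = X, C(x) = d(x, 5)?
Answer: -1367456016/38227 ≈ -35772.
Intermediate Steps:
d(O, l) = O + 2*l
C(x) = 10 + x (C(x) = x + 2*5 = x + 10 = 10 + x)
b = 4027/228 (b = -8 + (1/(-76) + 77)/3 = -8 + (-1/76 + 77)/3 = -8 + (⅓)*(5851/76) = -8 + 5851/228 = 4027/228 ≈ 17.662)
a(W) = 1/(6307/228 + W) (a(W) = 1/((10 + W) + 4027/228) = 1/(6307/228 + W))
a(140) - 1*35772 = 228/(6307 + 228*140) - 1*35772 = 228/(6307 + 31920) - 35772 = 228/38227 - 35772 = -1367456016/38227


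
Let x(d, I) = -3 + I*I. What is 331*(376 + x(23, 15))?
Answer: 197938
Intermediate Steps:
x(d, I) = -3 + I**2
331*(376 + x(23, 15)) = 331*(376 + (-3 + 15**2)) = 331*(376 + (-3 + 225)) = 331*(376 + 222) = 331*598 = 197938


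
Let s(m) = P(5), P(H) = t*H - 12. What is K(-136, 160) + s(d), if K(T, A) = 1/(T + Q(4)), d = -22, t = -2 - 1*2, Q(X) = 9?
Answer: -4065/127 ≈ -32.008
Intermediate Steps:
t = -4 (t = -2 - 2 = -4)
P(H) = -12 - 4*H (P(H) = -4*H - 12 = -12 - 4*H)
K(T, A) = 1/(9 + T) (K(T, A) = 1/(T + 9) = 1/(9 + T))
s(m) = -32 (s(m) = -12 - 4*5 = -12 - 20 = -32)
K(-136, 160) + s(d) = 1/(9 - 136) - 32 = 1/(-127) - 32 = -1/127 - 32 = -4065/127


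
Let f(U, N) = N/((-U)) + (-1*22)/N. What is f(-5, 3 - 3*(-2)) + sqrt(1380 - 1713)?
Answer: -29/45 + 3*I*sqrt(37) ≈ -0.64444 + 18.248*I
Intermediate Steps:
f(U, N) = -22/N - N/U (f(U, N) = N*(-1/U) - 22/N = -N/U - 22/N = -22/N - N/U)
f(-5, 3 - 3*(-2)) + sqrt(1380 - 1713) = (-22/(3 - 3*(-2)) - 1*(3 - 3*(-2))/(-5)) + sqrt(1380 - 1713) = (-22/(3 + 6) - 1*(3 + 6)*(-1/5)) + sqrt(-333) = (-22/9 - 1*9*(-1/5)) + 3*I*sqrt(37) = (-22*1/9 + 9/5) + 3*I*sqrt(37) = (-22/9 + 9/5) + 3*I*sqrt(37) = -29/45 + 3*I*sqrt(37)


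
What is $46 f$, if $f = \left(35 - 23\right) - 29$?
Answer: $-782$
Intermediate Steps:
$f = -17$ ($f = 12 - 29 = -17$)
$46 f = 46 \left(-17\right) = -782$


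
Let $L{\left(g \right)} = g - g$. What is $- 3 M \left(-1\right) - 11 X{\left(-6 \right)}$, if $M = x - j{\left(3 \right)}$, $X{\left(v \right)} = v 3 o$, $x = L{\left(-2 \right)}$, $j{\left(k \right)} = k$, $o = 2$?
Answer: $387$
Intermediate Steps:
$L{\left(g \right)} = 0$
$x = 0$
$X{\left(v \right)} = 6 v$ ($X{\left(v \right)} = v 3 \cdot 2 = 3 v 2 = 6 v$)
$M = -3$ ($M = 0 - 3 = -3$)
$- 3 M \left(-1\right) - 11 X{\left(-6 \right)} = \left(-3\right) \left(-3\right) \left(-1\right) - 11 \cdot 6 \left(-6\right) = 9 \left(-1\right) - -396 = -9 + 396 = 387$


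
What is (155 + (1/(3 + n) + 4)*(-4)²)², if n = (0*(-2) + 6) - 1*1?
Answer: 48841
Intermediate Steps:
n = 5 (n = (0 + 6) - 1 = 6 - 1 = 5)
(155 + (1/(3 + n) + 4)*(-4)²)² = (155 + (1/(3 + 5) + 4)*(-4)²)² = (155 + (1/8 + 4)*16)² = (155 + (⅛ + 4)*16)² = (155 + (33/8)*16)² = (155 + 66)² = 221² = 48841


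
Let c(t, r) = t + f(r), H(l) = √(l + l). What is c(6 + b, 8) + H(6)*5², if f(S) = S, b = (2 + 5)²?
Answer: 63 + 50*√3 ≈ 149.60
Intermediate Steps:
b = 49 (b = 7² = 49)
H(l) = √2*√l (H(l) = √(2*l) = √2*√l)
c(t, r) = r + t (c(t, r) = t + r = r + t)
c(6 + b, 8) + H(6)*5² = (8 + (6 + 49)) + (√2*√6)*5² = (8 + 55) + (2*√3)*25 = 63 + 50*√3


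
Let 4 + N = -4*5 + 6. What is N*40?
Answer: -720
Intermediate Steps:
N = -18 (N = -4 + (-4*5 + 6) = -4 + (-20 + 6) = -4 - 14 = -18)
N*40 = -18*40 = -720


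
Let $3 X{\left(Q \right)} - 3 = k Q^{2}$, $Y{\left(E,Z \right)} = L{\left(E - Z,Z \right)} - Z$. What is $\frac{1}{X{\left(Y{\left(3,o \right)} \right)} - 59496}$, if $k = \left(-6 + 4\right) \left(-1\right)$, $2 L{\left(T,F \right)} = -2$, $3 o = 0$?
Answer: $- \frac{3}{178483} \approx -1.6808 \cdot 10^{-5}$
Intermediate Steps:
$o = 0$ ($o = \frac{1}{3} \cdot 0 = 0$)
$L{\left(T,F \right)} = -1$ ($L{\left(T,F \right)} = \frac{1}{2} \left(-2\right) = -1$)
$k = 2$ ($k = \left(-2\right) \left(-1\right) = 2$)
$Y{\left(E,Z \right)} = -1 - Z$
$X{\left(Q \right)} = 1 + \frac{2 Q^{2}}{3}$
$\frac{1}{X{\left(Y{\left(3,o \right)} \right)} - 59496} = \frac{1}{\left(1 + \frac{2 \left(-1 - 0\right)^{2}}{3}\right) - 59496} = \frac{1}{\left(1 + \frac{2 \left(-1 + 0\right)^{2}}{3}\right) - 59496} = \frac{1}{\left(1 + \frac{2 \left(-1\right)^{2}}{3}\right) - 59496} = \frac{1}{\left(1 + \frac{2}{3} \cdot 1\right) - 59496} = \frac{1}{\left(1 + \frac{2}{3}\right) - 59496} = \frac{1}{\frac{5}{3} - 59496} = \frac{1}{- \frac{178483}{3}} = - \frac{3}{178483}$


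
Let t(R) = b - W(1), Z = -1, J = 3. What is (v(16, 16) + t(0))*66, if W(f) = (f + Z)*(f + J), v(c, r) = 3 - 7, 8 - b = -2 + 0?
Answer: 396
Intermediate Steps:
b = 10 (b = 8 - (-2 + 0) = 8 - 1*(-2) = 8 + 2 = 10)
v(c, r) = -4
W(f) = (-1 + f)*(3 + f) (W(f) = (f - 1)*(f + 3) = (-1 + f)*(3 + f))
t(R) = 10 (t(R) = 10 - (-3 + 1² + 2*1) = 10 - (-3 + 1 + 2) = 10 - 1*0 = 10 + 0 = 10)
(v(16, 16) + t(0))*66 = (-4 + 10)*66 = 6*66 = 396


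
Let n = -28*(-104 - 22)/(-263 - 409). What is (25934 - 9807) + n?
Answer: 64487/4 ≈ 16122.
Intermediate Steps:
n = -21/4 (n = -(-3528)/(-672) = -(-3528)*(-1)/672 = -28*3/16 = -21/4 ≈ -5.2500)
(25934 - 9807) + n = (25934 - 9807) - 21/4 = 16127 - 21/4 = 64487/4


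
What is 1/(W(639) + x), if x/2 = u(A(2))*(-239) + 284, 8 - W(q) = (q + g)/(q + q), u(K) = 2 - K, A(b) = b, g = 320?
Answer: 1278/735169 ≈ 0.0017384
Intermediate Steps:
W(q) = 8 - (320 + q)/(2*q) (W(q) = 8 - (q + 320)/(q + q) = 8 - (320 + q)/(2*q))
x = 568 (x = 2*((2 - 1*2)*(-239) + 284) = 2*((2 - 2)*(-239) + 284) = 2*(0*(-239) + 284) = 2*(0 + 284) = 2*284 = 568)
1/(W(639) + x) = 1/((15/2 - 160/639) + 568) = 1/(9265/1278 + 568) = 1/(735169/1278) = 1278/735169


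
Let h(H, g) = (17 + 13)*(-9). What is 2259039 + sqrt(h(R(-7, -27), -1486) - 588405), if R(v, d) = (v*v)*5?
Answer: 2259039 + 5*I*sqrt(23547) ≈ 2.259e+6 + 767.25*I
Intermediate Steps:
R(v, d) = 5*v**2 (R(v, d) = v**2*5 = 5*v**2)
h(H, g) = -270 (h(H, g) = 30*(-9) = -270)
2259039 + sqrt(h(R(-7, -27), -1486) - 588405) = 2259039 + sqrt(-270 - 588405) = 2259039 + sqrt(-588675) = 2259039 + 5*I*sqrt(23547)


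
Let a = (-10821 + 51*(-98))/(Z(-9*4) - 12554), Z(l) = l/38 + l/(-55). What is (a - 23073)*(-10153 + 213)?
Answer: 752168749411905/3279809 ≈ 2.2933e+8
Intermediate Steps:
Z(l) = 17*l/2090 (Z(l) = l*(1/38) + l*(-1/55) = l/38 - l/55 = 17*l/2090)
a = 16530855/13119236 (a = (-10821 + 51*(-98))/(17*(-9*4)/2090 - 12554) = (-10821 - 4998)/((17/2090)*(-36) - 12554) = -15819/(-306/1045 - 12554) = -15819/(-13119236/1045) = -15819*(-1045/13119236) = 16530855/13119236 ≈ 1.2600)
(a - 23073)*(-10153 + 213) = (16530855/13119236 - 23073)*(-10153 + 213) = -302683601373/13119236*(-9940) = 752168749411905/3279809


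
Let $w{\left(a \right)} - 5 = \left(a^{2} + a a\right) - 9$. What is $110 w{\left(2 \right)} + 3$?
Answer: $443$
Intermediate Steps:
$w{\left(a \right)} = -4 + 2 a^{2}$ ($w{\left(a \right)} = 5 - \left(9 - a^{2} - a a\right) = 5 + \left(\left(a^{2} + a^{2}\right) - 9\right) = 5 + \left(2 a^{2} - 9\right) = 5 + \left(-9 + 2 a^{2}\right) = -4 + 2 a^{2}$)
$110 w{\left(2 \right)} + 3 = 110 \left(-4 + 2 \cdot 2^{2}\right) + 3 = 110 \left(-4 + 2 \cdot 4\right) + 3 = 110 \left(-4 + 8\right) + 3 = 110 \cdot 4 + 3 = 440 + 3 = 443$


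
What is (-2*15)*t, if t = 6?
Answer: -180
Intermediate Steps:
(-2*15)*t = -2*15*6 = -30*6 = -180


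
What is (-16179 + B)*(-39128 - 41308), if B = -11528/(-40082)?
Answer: 26080373582700/20041 ≈ 1.3014e+9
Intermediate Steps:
B = 5764/20041 (B = -11528*(-1/40082) = 5764/20041 ≈ 0.28761)
(-16179 + B)*(-39128 - 41308) = (-16179 + 5764/20041)*(-39128 - 41308) = -324237575/20041*(-80436) = 26080373582700/20041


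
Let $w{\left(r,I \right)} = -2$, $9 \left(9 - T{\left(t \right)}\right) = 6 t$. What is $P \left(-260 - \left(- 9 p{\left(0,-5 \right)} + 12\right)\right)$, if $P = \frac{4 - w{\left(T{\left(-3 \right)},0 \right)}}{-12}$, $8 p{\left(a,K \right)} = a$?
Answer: $136$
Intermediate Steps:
$p{\left(a,K \right)} = \frac{a}{8}$
$T{\left(t \right)} = 9 - \frac{2 t}{3}$ ($T{\left(t \right)} = 9 - \frac{6 t}{9} = 9 - \frac{2 t}{3}$)
$P = - \frac{1}{2}$ ($P = \frac{4 - -2}{-12} = \left(4 + 2\right) \left(- \frac{1}{12}\right) = 6 \left(- \frac{1}{12}\right) = - \frac{1}{2} \approx -0.5$)
$P \left(-260 - \left(- 9 p{\left(0,-5 \right)} + 12\right)\right) = - \frac{-260 - \left(- 9 \cdot \frac{1}{8} \cdot 0 + 12\right)}{2} = - \frac{-260 - \left(\left(-9\right) 0 + 12\right)}{2} = - \frac{-260 - \left(0 + 12\right)}{2} = - \frac{-260 - 12}{2} = \left(- \frac{1}{2}\right) \left(-272\right) = 136$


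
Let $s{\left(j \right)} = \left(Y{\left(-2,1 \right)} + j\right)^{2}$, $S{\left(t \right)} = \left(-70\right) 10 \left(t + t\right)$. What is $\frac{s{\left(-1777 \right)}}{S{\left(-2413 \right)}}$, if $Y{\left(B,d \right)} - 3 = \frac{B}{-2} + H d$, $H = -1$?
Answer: $\frac{786769}{844550} \approx 0.93158$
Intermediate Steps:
$S{\left(t \right)} = - 1400 t$ ($S{\left(t \right)} = - 700 \cdot 2 t = - 1400 t$)
$Y{\left(B,d \right)} = 3 - d - \frac{B}{2}$ ($Y{\left(B,d \right)} = 3 + \left(\frac{B}{-2} - d\right) = 3 - \left(d + \frac{B}{2}\right) = 3 - d - \frac{B}{2}$)
$s{\left(j \right)} = \left(3 + j\right)^{2}$ ($s{\left(j \right)} = \left(\left(3 - 1 - -1\right) + j\right)^{2} = \left(\left(3 - 1 + 1\right) + j\right)^{2} = \left(3 + j\right)^{2}$)
$\frac{s{\left(-1777 \right)}}{S{\left(-2413 \right)}} = \frac{\left(3 - 1777\right)^{2}}{\left(-1400\right) \left(-2413\right)} = \frac{\left(-1774\right)^{2}}{3378200} = 3147076 \cdot \frac{1}{3378200} = \frac{786769}{844550}$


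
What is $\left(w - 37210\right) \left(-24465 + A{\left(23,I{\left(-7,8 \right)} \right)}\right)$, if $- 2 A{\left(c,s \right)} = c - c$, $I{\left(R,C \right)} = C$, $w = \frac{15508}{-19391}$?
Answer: $\frac{17652833729370}{19391} \approx 9.1036 \cdot 10^{8}$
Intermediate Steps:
$w = - \frac{15508}{19391}$ ($w = 15508 \left(- \frac{1}{19391}\right) = - \frac{15508}{19391} \approx -0.79975$)
$A{\left(c,s \right)} = 0$ ($A{\left(c,s \right)} = - \frac{c - c}{2} = \left(- \frac{1}{2}\right) 0 = 0$)
$\left(w - 37210\right) \left(-24465 + A{\left(23,I{\left(-7,8 \right)} \right)}\right) = \left(- \frac{15508}{19391} - 37210\right) \left(-24465 + 0\right) = \left(- \frac{721554618}{19391}\right) \left(-24465\right) = \frac{17652833729370}{19391}$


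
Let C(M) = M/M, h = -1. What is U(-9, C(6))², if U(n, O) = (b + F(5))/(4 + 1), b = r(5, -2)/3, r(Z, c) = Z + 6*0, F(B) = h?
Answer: 4/225 ≈ 0.017778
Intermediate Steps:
F(B) = -1
r(Z, c) = Z (r(Z, c) = Z + 0 = Z)
C(M) = 1
b = 5/3 ≈ 1.6667
U(n, O) = 2/15 (U(n, O) = (5/3 - 1)/(4 + 1) = (⅔)/5 = (⅔)*(⅕) = 2/15)
U(-9, C(6))² = (2/15)² = 4/225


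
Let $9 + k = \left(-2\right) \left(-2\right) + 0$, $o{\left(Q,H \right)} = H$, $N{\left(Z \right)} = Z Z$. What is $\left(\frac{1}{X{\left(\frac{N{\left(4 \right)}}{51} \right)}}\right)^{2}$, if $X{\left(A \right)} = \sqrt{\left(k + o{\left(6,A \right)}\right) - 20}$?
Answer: $- \frac{51}{1259} \approx -0.040508$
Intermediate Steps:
$N{\left(Z \right)} = Z^{2}$
$k = -5$ ($k = -9 + \left(\left(-2\right) \left(-2\right) + 0\right) = -9 + \left(4 + 0\right) = -9 + 4 = -5$)
$X{\left(A \right)} = \sqrt{-25 + A}$ ($X{\left(A \right)} = \sqrt{\left(-5 + A\right) - 20} = \sqrt{-25 + A}$)
$\left(\frac{1}{X{\left(\frac{N{\left(4 \right)}}{51} \right)}}\right)^{2} = \left(\frac{1}{\sqrt{-25 + \frac{4^{2}}{51}}}\right)^{2} = \left(\frac{1}{\sqrt{-25 + 16 \cdot \frac{1}{51}}}\right)^{2} = \left(\frac{1}{\sqrt{-25 + \frac{16}{51}}}\right)^{2} = \left(\frac{1}{\sqrt{- \frac{1259}{51}}}\right)^{2} = \left(\frac{1}{\frac{1}{51} i \sqrt{64209}}\right)^{2} = \left(- \frac{i \sqrt{64209}}{1259}\right)^{2} = - \frac{51}{1259}$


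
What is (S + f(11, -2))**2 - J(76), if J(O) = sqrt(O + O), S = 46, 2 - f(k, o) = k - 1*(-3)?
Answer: 1156 - 2*sqrt(38) ≈ 1143.7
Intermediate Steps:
f(k, o) = -1 - k (f(k, o) = 2 - (k - 1*(-3)) = 2 - (k + 3) = 2 - (3 + k) = 2 + (-3 - k) = -1 - k)
J(O) = sqrt(2)*sqrt(O) (J(O) = sqrt(2*O) = sqrt(2)*sqrt(O))
(S + f(11, -2))**2 - J(76) = (46 + (-1 - 1*11))**2 - sqrt(2)*sqrt(76) = (46 + (-1 - 11))**2 - sqrt(2)*2*sqrt(19) = (46 - 12)**2 - 2*sqrt(38) = 34**2 - 2*sqrt(38) = 1156 - 2*sqrt(38)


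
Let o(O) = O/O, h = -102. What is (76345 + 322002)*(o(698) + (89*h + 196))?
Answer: -3537719707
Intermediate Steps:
o(O) = 1
(76345 + 322002)*(o(698) + (89*h + 196)) = (76345 + 322002)*(1 + (89*(-102) + 196)) = 398347*(1 + (-9078 + 196)) = 398347*(1 - 8882) = 398347*(-8881) = -3537719707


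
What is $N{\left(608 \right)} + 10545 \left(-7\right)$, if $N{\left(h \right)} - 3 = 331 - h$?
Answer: $-74089$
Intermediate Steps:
$N{\left(h \right)} = 334 - h$ ($N{\left(h \right)} = 3 - \left(-331 + h\right) = 334 - h$)
$N{\left(608 \right)} + 10545 \left(-7\right) = \left(334 - 608\right) + 10545 \left(-7\right) = \left(334 - 608\right) - 73815 = -274 - 73815 = -74089$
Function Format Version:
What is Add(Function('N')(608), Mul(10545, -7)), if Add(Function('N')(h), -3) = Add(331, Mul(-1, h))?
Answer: -74089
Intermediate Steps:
Function('N')(h) = Add(334, Mul(-1, h)) (Function('N')(h) = Add(3, Add(331, Mul(-1, h))) = Add(334, Mul(-1, h)))
Add(Function('N')(608), Mul(10545, -7)) = Add(Add(334, Mul(-1, 608)), Mul(10545, -7)) = Add(Add(334, -608), -73815) = Add(-274, -73815) = -74089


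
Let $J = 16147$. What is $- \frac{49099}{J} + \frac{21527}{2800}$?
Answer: $\frac{210119269}{45211600} \approx 4.6475$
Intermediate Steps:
$- \frac{49099}{J} + \frac{21527}{2800} = - \frac{49099}{16147} + \frac{21527}{2800} = \frac{210119269}{45211600}$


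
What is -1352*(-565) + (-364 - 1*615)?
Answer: 762901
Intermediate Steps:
-1352*(-565) + (-364 - 1*615) = 763880 + (-364 - 615) = 763880 - 979 = 762901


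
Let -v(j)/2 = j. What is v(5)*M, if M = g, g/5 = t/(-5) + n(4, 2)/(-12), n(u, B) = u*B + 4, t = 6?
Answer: 110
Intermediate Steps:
v(j) = -2*j
n(u, B) = 4 + B*u (n(u, B) = B*u + 4 = 4 + B*u)
g = -11 (g = 5*(6/(-5) + (4 + 2*4)/(-12)) = 5*(6*(-1/5) + (4 + 8)*(-1/12)) = 5*(-6/5 + 12*(-1/12)) = 5*(-6/5 - 1) = 5*(-11/5) = -11)
M = -11
v(5)*M = -2*5*(-11) = -10*(-11) = 110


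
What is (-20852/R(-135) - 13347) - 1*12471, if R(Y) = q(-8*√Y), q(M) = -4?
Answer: -20605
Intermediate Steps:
R(Y) = -4
(-20852/R(-135) - 13347) - 1*12471 = (-20852/(-4) - 13347) - 1*12471 = (-20852*(-¼) - 13347) - 12471 = (5213 - 13347) - 12471 = -8134 - 12471 = -20605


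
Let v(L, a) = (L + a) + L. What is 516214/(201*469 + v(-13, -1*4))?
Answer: 516214/94239 ≈ 5.4777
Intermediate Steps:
v(L, a) = a + 2*L
516214/(201*469 + v(-13, -1*4)) = 516214/(201*469 + (-1*4 + 2*(-13))) = 516214/(94269 + (-4 - 26)) = 516214/(94269 - 30) = 516214/94239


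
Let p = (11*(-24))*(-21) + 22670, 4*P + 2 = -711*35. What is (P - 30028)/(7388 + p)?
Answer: -144999/142408 ≈ -1.0182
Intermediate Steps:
P = -24887/4 (P = -1/2 + (-711*35)/4 = -1/2 + (1/4)*(-24885) = -1/2 - 24885/4 = -24887/4 ≈ -6221.8)
p = 28214 (p = -264*(-21) + 22670 = 5544 + 22670 = 28214)
(P - 30028)/(7388 + p) = (-24887/4 - 30028)/(7388 + 28214) = -144999/4/35602 = -144999/4*1/35602 = -144999/142408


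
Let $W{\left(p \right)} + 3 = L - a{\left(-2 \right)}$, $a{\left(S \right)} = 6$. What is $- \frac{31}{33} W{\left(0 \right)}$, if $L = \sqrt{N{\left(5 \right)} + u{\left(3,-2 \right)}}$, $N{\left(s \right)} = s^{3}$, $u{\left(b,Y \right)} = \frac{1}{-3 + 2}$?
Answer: $\frac{93}{11} - \frac{62 \sqrt{31}}{33} \approx -2.0061$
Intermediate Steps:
$u{\left(b,Y \right)} = -1$ ($u{\left(b,Y \right)} = \frac{1}{-1} = -1$)
$L = 2 \sqrt{31}$ ($L = \sqrt{5^{3} - 1} = \sqrt{125 - 1} = \sqrt{124} = 2 \sqrt{31} \approx 11.136$)
$W{\left(p \right)} = -9 + 2 \sqrt{31}$ ($W{\left(p \right)} = -3 + \left(2 \sqrt{31} - 6\right) = -3 - \left(6 - 2 \sqrt{31}\right) = -9 + 2 \sqrt{31}$)
$- \frac{31}{33} W{\left(0 \right)} = - \frac{31}{33} \left(-9 + 2 \sqrt{31}\right) = \left(-31\right) \frac{1}{33} \left(-9 + 2 \sqrt{31}\right) = - \frac{31 \left(-9 + 2 \sqrt{31}\right)}{33} = \frac{93}{11} - \frac{62 \sqrt{31}}{33}$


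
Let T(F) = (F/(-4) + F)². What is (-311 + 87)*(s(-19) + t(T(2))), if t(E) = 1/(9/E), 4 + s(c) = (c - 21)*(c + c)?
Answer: -339640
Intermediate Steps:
T(F) = 9*F²/16 (T(F) = (F*(-¼) + F)² = (-F/4 + F)² = (3*F/4)² = 9*F²/16)
s(c) = -4 + 2*c*(-21 + c) (s(c) = -4 + (c - 21)*(c + c) = -4 + (-21 + c)*(2*c) = -4 + 2*c*(-21 + c))
t(E) = E/9
(-311 + 87)*(s(-19) + t(T(2))) = (-311 + 87)*((-4 - 42*(-19) + 2*(-19)²) + ((9/16)*2²)/9) = -224*((-4 + 798 + 2*361) + ((9/16)*4)/9) = -224*((-4 + 798 + 722) + (⅑)*(9/4)) = -224*(1516 + ¼) = -224*6065/4 = -339640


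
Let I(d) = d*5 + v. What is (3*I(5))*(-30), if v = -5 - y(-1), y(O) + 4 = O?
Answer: -2250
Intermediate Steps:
y(O) = -4 + O
v = 0 (v = -5 - (-4 - 1) = -5 - 1*(-5) = -5 + 5 = 0)
I(d) = 5*d (I(d) = d*5 + 0 = 5*d + 0 = 5*d)
(3*I(5))*(-30) = (3*(5*5))*(-30) = (3*25)*(-30) = 75*(-30) = -2250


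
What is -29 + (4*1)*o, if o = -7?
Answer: -57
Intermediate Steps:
-29 + (4*1)*o = -29 + (4*1)*(-7) = -29 + 4*(-7) = -29 - 28 = -57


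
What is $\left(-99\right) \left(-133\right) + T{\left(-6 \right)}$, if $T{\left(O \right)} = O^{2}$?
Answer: $13203$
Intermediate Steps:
$\left(-99\right) \left(-133\right) + T{\left(-6 \right)} = \left(-99\right) \left(-133\right) + \left(-6\right)^{2} = 13167 + 36 = 13203$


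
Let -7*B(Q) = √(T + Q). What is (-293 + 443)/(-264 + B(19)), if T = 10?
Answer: -77616/136603 + 42*√29/136603 ≈ -0.56653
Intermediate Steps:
B(Q) = -√(10 + Q)/7
(-293 + 443)/(-264 + B(19)) = (-293 + 443)/(-264 - √(10 + 19)/7) = 150/(-264 - √29/7)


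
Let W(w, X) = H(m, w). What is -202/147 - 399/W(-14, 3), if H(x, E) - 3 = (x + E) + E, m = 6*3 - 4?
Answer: 56431/1617 ≈ 34.899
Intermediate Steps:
m = 14 (m = 18 - 4 = 14)
H(x, E) = 3 + x + 2*E (H(x, E) = 3 + ((x + E) + E) = 3 + ((E + x) + E) = 3 + (x + 2*E) = 3 + x + 2*E)
W(w, X) = 17 + 2*w (W(w, X) = 3 + 14 + 2*w = 17 + 2*w)
-202/147 - 399/W(-14, 3) = -202/147 - 399/(17 + 2*(-14)) = -202*1/147 - 399/(17 - 28) = -202/147 - 399/(-11) = -202/147 - 399*(-1/11) = -202/147 + 399/11 = 56431/1617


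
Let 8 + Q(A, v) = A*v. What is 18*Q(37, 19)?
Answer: 12510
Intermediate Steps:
Q(A, v) = -8 + A*v
18*Q(37, 19) = 18*(-8 + 37*19) = 18*(-8 + 703) = 18*695 = 12510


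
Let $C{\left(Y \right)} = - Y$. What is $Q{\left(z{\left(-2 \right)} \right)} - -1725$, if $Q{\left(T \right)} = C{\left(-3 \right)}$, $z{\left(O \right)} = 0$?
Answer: $1728$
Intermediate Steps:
$Q{\left(T \right)} = 3$ ($Q{\left(T \right)} = \left(-1\right) \left(-3\right) = 3$)
$Q{\left(z{\left(-2 \right)} \right)} - -1725 = 3 - -1725 = 3 + 1725 = 1728$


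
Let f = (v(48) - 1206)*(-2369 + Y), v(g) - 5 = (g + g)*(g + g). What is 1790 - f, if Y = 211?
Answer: 17298160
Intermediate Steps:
v(g) = 5 + 4*g² (v(g) = 5 + (g + g)*(g + g) = 5 + (2*g)*(2*g) = 5 + 4*g²)
f = -17296370 (f = ((5 + 4*48²) - 1206)*(-2369 + 211) = ((5 + 4*2304) - 1206)*(-2158) = ((5 + 9216) - 1206)*(-2158) = (9221 - 1206)*(-2158) = 8015*(-2158) = -17296370)
1790 - f = 1790 - 1*(-17296370) = 1790 + 17296370 = 17298160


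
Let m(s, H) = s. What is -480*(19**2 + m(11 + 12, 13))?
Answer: -184320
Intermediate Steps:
-480*(19**2 + m(11 + 12, 13)) = -480*(19**2 + (11 + 12)) = -480*(361 + 23) = -480*384 = -184320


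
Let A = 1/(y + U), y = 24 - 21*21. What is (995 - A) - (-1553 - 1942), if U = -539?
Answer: 4292441/956 ≈ 4490.0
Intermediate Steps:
y = -417 (y = 24 - 441 = -417)
A = -1/956 (A = 1/(-417 - 539) = 1/(-956) = -1/956 ≈ -0.0010460)
(995 - A) - (-1553 - 1942) = (995 - 1*(-1/956)) - (-1553 - 1942) = (995 + 1/956) - 1*(-3495) = 951221/956 + 3495 = 4292441/956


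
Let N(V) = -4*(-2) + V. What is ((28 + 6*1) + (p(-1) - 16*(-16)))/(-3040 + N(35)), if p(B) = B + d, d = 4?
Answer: -293/2997 ≈ -0.097764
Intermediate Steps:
N(V) = 8 + V
p(B) = 4 + B (p(B) = B + 4 = 4 + B)
((28 + 6*1) + (p(-1) - 16*(-16)))/(-3040 + N(35)) = ((28 + 6*1) + ((4 - 1) - 16*(-16)))/(-3040 + (8 + 35)) = ((28 + 6) + (3 + 256))/(-3040 + 43) = (34 + 259)/(-2997) = 293*(-1/2997) = -293/2997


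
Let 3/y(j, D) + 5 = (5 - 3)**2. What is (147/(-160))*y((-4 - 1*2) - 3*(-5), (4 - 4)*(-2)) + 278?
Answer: 44921/160 ≈ 280.76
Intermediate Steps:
y(j, D) = -3 (y(j, D) = 3/(-5 + (5 - 3)**2) = 3/(-5 + 2**2) = 3/(-5 + 4) = 3/(-1) = 3*(-1) = -3)
(147/(-160))*y((-4 - 1*2) - 3*(-5), (4 - 4)*(-2)) + 278 = (147/(-160))*(-3) + 278 = (147*(-1/160))*(-3) + 278 = -147/160*(-3) + 278 = 441/160 + 278 = 44921/160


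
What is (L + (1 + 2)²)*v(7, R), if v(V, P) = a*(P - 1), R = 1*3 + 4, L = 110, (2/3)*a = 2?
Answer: 2142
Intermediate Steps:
a = 3 (a = (3/2)*2 = 3)
R = 7 (R = 3 + 4 = 7)
v(V, P) = -3 + 3*P (v(V, P) = 3*(P - 1) = 3*(-1 + P) = -3 + 3*P)
(L + (1 + 2)²)*v(7, R) = (110 + (1 + 2)²)*(-3 + 3*7) = (110 + 3²)*(-3 + 21) = (110 + 9)*18 = 119*18 = 2142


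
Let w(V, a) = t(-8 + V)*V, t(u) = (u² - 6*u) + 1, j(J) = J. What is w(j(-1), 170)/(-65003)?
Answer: 136/65003 ≈ 0.0020922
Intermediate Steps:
t(u) = 1 + u² - 6*u
w(V, a) = V*(49 + (-8 + V)² - 6*V) (w(V, a) = (1 + (-8 + V)² - 6*(-8 + V))*V = (1 + (-8 + V)² + (48 - 6*V))*V = (49 + (-8 + V)² - 6*V)*V = V*(49 + (-8 + V)² - 6*V))
w(j(-1), 170)/(-65003) = -(113 + (-1)² - 22*(-1))/(-65003) = -(113 + 1 + 22)*(-1/65003) = -1*136*(-1/65003) = -136*(-1/65003) = 136/65003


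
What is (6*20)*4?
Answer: 480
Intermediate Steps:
(6*20)*4 = 120*4 = 480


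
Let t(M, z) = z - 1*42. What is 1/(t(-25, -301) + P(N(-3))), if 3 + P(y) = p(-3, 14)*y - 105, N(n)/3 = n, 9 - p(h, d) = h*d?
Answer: -1/910 ≈ -0.0010989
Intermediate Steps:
t(M, z) = -42 + z (t(M, z) = z - 42 = -42 + z)
p(h, d) = 9 - d*h (p(h, d) = 9 - h*d = 9 - d*h)
N(n) = 3*n
P(y) = -108 + 51*y (P(y) = -3 + ((9 - 1*14*(-3))*y - 105) = -3 + ((9 + 42)*y - 105) = -3 + (51*y - 105) = -3 + (-105 + 51*y) = -108 + 51*y)
1/(t(-25, -301) + P(N(-3))) = 1/((-42 - 301) + (-108 + 51*(3*(-3)))) = 1/(-343 + (-108 + 51*(-9))) = 1/(-343 + (-108 - 459)) = 1/(-343 - 567) = 1/(-910) = -1/910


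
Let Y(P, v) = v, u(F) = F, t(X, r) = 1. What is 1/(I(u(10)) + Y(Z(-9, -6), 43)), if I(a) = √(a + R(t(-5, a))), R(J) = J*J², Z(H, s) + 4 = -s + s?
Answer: 43/1838 - √11/1838 ≈ 0.021591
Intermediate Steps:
Z(H, s) = -4 (Z(H, s) = -4 + (-s + s) = -4 + 0 = -4)
R(J) = J³
I(a) = √(1 + a) (I(a) = √(a + 1³) = √(a + 1) = √(1 + a))
1/(I(u(10)) + Y(Z(-9, -6), 43)) = 1/(√(1 + 10) + 43) = 1/(√11 + 43) = 1/(43 + √11)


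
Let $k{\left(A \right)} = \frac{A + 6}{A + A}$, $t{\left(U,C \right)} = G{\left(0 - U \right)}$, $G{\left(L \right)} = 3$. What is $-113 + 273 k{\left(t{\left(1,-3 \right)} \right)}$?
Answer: $\frac{593}{2} \approx 296.5$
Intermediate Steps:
$t{\left(U,C \right)} = 3$
$k{\left(A \right)} = \frac{6 + A}{2 A}$
$-113 + 273 k{\left(t{\left(1,-3 \right)} \right)} = -113 + 273 \frac{6 + 3}{2 \cdot 3} = -113 + 273 \cdot \frac{1}{2} \cdot \frac{1}{3} \cdot 9 = -113 + 273 \cdot \frac{3}{2} = -113 + \frac{819}{2} = \frac{593}{2}$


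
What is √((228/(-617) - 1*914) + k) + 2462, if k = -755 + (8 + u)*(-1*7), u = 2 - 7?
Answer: 2462 + I*√643505086/617 ≈ 2462.0 + 41.114*I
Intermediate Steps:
u = -5
k = -776 (k = -755 + (8 - 5)*(-1*7) = -755 + 3*(-7) = -755 - 21 = -776)
√((228/(-617) - 1*914) + k) + 2462 = √((228/(-617) - 1*914) - 776) + 2462 = √((228*(-1/617) - 914) - 776) + 2462 = √((-228/617 - 914) - 776) + 2462 = √(-564166/617 - 776) + 2462 = √(-1042958/617) + 2462 = I*√643505086/617 + 2462 = 2462 + I*√643505086/617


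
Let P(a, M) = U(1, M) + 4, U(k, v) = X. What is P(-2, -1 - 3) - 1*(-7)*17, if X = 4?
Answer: 127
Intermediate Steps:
U(k, v) = 4
P(a, M) = 8 (P(a, M) = 4 + 4 = 8)
P(-2, -1 - 3) - 1*(-7)*17 = 8 - 1*(-7)*17 = 8 + 7*17 = 8 + 119 = 127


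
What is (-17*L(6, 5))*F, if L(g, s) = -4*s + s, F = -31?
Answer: -7905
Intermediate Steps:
L(g, s) = -3*s
(-17*L(6, 5))*F = -(-51)*5*(-31) = -17*(-15)*(-31) = 255*(-31) = -7905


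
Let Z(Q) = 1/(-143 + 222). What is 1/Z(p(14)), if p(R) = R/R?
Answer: 79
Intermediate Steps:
p(R) = 1
Z(Q) = 1/79
1/Z(p(14)) = 1/(1/79) = 79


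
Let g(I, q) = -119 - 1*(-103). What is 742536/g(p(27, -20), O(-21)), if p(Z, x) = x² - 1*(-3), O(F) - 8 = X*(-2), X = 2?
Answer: -92817/2 ≈ -46409.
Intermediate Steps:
O(F) = 4 (O(F) = 8 + 2*(-2) = 8 - 4 = 4)
p(Z, x) = 3 + x² (p(Z, x) = x² + 3 = 3 + x²)
g(I, q) = -16 (g(I, q) = -119 + 103 = -16)
742536/g(p(27, -20), O(-21)) = 742536/(-16) = 742536*(-1/16) = -92817/2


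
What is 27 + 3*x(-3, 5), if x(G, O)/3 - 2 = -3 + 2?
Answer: 36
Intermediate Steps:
x(G, O) = 3 (x(G, O) = 6 + 3*(-3 + 2) = 6 + 3*(-1) = 6 - 3 = 3)
27 + 3*x(-3, 5) = 27 + 3*3 = 27 + 9 = 36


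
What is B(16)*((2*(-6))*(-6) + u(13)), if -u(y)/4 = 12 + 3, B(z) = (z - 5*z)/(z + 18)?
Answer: -384/17 ≈ -22.588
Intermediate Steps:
B(z) = -4*z/(18 + z) (B(z) = (-4*z)/(18 + z) = -4*z/(18 + z))
u(y) = -60 (u(y) = -4*(12 + 3) = -4*15 = -60)
B(16)*((2*(-6))*(-6) + u(13)) = (-4*16/(18 + 16))*((2*(-6))*(-6) - 60) = (-4*16/34)*(-12*(-6) - 60) = (-4*16*1/34)*(72 - 60) = -32/17*12 = -384/17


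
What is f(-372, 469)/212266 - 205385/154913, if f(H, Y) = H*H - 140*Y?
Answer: -16165179699/16441381429 ≈ -0.98320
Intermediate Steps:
f(H, Y) = H² - 140*Y
f(-372, 469)/212266 - 205385/154913 = ((-372)² - 140*469)/212266 - 205385/154913 = (138384 - 65660)*(1/212266) - 205385*1/154913 = 72724*(1/212266) - 205385/154913 = 36362/106133 - 205385/154913 = -16165179699/16441381429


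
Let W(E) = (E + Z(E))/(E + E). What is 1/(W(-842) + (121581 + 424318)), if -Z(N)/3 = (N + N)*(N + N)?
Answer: 2/1101903 ≈ 1.8150e-6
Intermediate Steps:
Z(N) = -12*N² (Z(N) = -3*(N + N)*(N + N) = -3*2*N*2*N = -12*N²)
W(E) = (E - 12*E²)/(2*E) (W(E) = (E - 12*E²)/(E + E) = (E - 12*E²)/((2*E)) = (E - 12*E²)*(1/(2*E)) = (E - 12*E²)/(2*E))
1/(W(-842) + (121581 + 424318)) = 1/((½ - 6*(-842)) + (121581 + 424318)) = 1/((½ + 5052) + 545899) = 1/(10105/2 + 545899) = 1/(1101903/2) = 2/1101903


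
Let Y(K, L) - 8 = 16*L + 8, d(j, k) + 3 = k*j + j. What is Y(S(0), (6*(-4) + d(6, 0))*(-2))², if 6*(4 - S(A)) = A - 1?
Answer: 473344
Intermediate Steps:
S(A) = 25/6 - A/6 (S(A) = 4 - (A - 1)/6 = 4 - (-1 + A)/6 = 4 + (⅙ - A/6) = 25/6 - A/6)
d(j, k) = -3 + j + j*k (d(j, k) = -3 + (k*j + j) = -3 + (j*k + j) = -3 + (j + j*k) = -3 + j + j*k)
Y(K, L) = 16 + 16*L (Y(K, L) = 8 + (16*L + 8) = 8 + (8 + 16*L) = 16 + 16*L)
Y(S(0), (6*(-4) + d(6, 0))*(-2))² = (16 + 16*((6*(-4) + (-3 + 6 + 6*0))*(-2)))² = (16 + 16*((-24 + (-3 + 6 + 0))*(-2)))² = (16 + 16*((-24 + 3)*(-2)))² = (16 + 16*(-21*(-2)))² = (16 + 16*42)² = (16 + 672)² = 688² = 473344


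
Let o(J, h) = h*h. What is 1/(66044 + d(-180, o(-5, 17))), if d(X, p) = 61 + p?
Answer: 1/66394 ≈ 1.5062e-5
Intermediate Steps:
o(J, h) = h**2
1/(66044 + d(-180, o(-5, 17))) = 1/(66044 + (61 + 17**2)) = 1/(66044 + (61 + 289)) = 1/(66044 + 350) = 1/66394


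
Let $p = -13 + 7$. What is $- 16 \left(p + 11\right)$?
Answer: $-80$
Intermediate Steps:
$p = -6$
$- 16 \left(p + 11\right) = - 16 \left(-6 + 11\right) = \left(-16\right) 5 = -80$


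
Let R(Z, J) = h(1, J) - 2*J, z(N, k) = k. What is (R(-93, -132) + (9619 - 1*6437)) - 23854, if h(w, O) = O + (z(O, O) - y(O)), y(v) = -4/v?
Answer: -682177/33 ≈ -20672.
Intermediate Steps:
h(w, O) = 2*O + 4/O (h(w, O) = O + (O - (-4)/O) = O + (O + 4/O) = 2*O + 4/O)
R(Z, J) = 4/J (R(Z, J) = (2*J + 4/J) - 2*J = 4/J)
(R(-93, -132) + (9619 - 1*6437)) - 23854 = (4/(-132) + (9619 - 1*6437)) - 23854 = (4*(-1/132) + (9619 - 6437)) - 23854 = (-1/33 + 3182) - 23854 = 105005/33 - 23854 = -682177/33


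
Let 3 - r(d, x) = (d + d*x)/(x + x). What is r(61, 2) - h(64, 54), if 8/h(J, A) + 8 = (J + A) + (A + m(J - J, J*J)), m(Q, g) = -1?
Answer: -27905/652 ≈ -42.799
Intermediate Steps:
r(d, x) = 3 - (d + d*x)/(2*x) (r(d, x) = 3 - (d + d*x)/(x + x) = 3 - (d + d*x)/(2*x))
h(J, A) = 8/(-9 + J + 2*A) (h(J, A) = 8/(-8 + ((J + A) + (A - 1))) = 8/(-8 + ((A + J) + (-1 + A))) = 8/(-8 + (-1 + J + 2*A)) = 8/(-9 + J + 2*A))
r(61, 2) - h(64, 54) = (3 - ½*61 - ½*61/2) - 8/(-9 + 64 + 2*54) = (3 - 61/2 - ½*61*½) - 8/(-9 + 64 + 108) = (3 - 61/2 - 61/4) - 8/163 = -171/4 - 8/163 = -27905/652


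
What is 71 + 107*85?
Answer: 9166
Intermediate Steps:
71 + 107*85 = 71 + 9095 = 9166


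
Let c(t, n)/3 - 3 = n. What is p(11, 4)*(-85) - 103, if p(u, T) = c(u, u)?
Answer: -3673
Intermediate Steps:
c(t, n) = 9 + 3*n
p(u, T) = 9 + 3*u
p(11, 4)*(-85) - 103 = (9 + 3*11)*(-85) - 103 = (9 + 33)*(-85) - 103 = 42*(-85) - 103 = -3570 - 103 = -3673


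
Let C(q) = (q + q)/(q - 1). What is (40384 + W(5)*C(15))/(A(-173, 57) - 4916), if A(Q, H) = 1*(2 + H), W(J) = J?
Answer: -282763/33999 ≈ -8.3168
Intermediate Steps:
C(q) = 2*q/(-1 + q) (C(q) = (2*q)/(-1 + q) = 2*q/(-1 + q))
A(Q, H) = 2 + H
(40384 + W(5)*C(15))/(A(-173, 57) - 4916) = (40384 + 5*(2*15/(-1 + 15)))/((2 + 57) - 4916) = (40384 + 5*(2*15/14))/(59 - 4916) = (40384 + 5*(2*15*(1/14)))/(-4857) = (40384 + 5*(15/7))*(-1/4857) = (40384 + 75/7)*(-1/4857) = (282763/7)*(-1/4857) = -282763/33999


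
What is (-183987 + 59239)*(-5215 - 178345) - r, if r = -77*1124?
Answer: 22898829428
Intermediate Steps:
r = -86548
(-183987 + 59239)*(-5215 - 178345) - r = (-183987 + 59239)*(-5215 - 178345) - 1*(-86548) = -124748*(-183560) + 86548 = 22898742880 + 86548 = 22898829428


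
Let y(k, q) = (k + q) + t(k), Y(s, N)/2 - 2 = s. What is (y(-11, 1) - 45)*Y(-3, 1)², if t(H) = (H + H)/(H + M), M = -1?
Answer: -638/3 ≈ -212.67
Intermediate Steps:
Y(s, N) = 4 + 2*s
t(H) = 2*H/(-1 + H) (t(H) = (H + H)/(H - 1) = (2*H)/(-1 + H) = 2*H/(-1 + H))
y(k, q) = k + q + 2*k/(-1 + k) (y(k, q) = (k + q) + 2*k/(-1 + k) = k + q + 2*k/(-1 + k))
(y(-11, 1) - 45)*Y(-3, 1)² = ((2*(-11) + (-1 - 11)*(-11 + 1))/(-1 - 11) - 45)*(4 + 2*(-3))² = ((-22 - 12*(-10))/(-12) - 45)*(4 - 6)² = (-(-22 + 120)/12 - 45)*(-2)² = (-1/12*98 - 45)*4 = (-49/6 - 45)*4 = -319/6*4 = -638/3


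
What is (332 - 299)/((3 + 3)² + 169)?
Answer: 33/205 ≈ 0.16098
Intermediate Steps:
(332 - 299)/((3 + 3)² + 169) = 33/(6² + 169) = 33/(36 + 169) = 33/205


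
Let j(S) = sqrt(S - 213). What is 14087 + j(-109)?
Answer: 14087 + I*sqrt(322) ≈ 14087.0 + 17.944*I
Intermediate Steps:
j(S) = sqrt(-213 + S)
14087 + j(-109) = 14087 + sqrt(-213 - 109) = 14087 + sqrt(-322) = 14087 + I*sqrt(322)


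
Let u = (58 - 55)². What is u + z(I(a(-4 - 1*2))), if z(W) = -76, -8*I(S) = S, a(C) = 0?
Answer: -67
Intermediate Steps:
I(S) = -S/8
u = 9 (u = 3² = 9)
u + z(I(a(-4 - 1*2))) = 9 - 76 = -67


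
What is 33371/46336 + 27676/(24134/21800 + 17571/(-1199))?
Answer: -153704970188727/75266483968 ≈ -2042.1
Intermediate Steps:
33371/46336 + 27676/(24134/21800 + 17571/(-1199)) = 33371*(1/46336) + 27676/(24134*(1/21800) + 17571*(-1/1199)) = 33371/46336 + 27676/(12067/10900 - 17571/1199) = 33371/46336 + 27676/(-1624363/119900) = 33371/46336 + 27676*(-119900/1624363) = 33371/46336 - 3318352400/1624363 = -153704970188727/75266483968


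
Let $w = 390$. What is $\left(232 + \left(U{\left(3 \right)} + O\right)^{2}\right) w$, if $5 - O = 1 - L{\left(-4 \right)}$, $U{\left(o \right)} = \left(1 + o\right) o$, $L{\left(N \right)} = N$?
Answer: $146640$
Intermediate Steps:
$U{\left(o \right)} = o \left(1 + o\right)$
$O = 0$ ($O = 5 - \left(1 - -4\right) = 5 - \left(1 + 4\right) = 5 - 5 = 0$)
$\left(232 + \left(U{\left(3 \right)} + O\right)^{2}\right) w = \left(232 + \left(3 \left(1 + 3\right) + 0\right)^{2}\right) 390 = \left(232 + \left(3 \cdot 4 + 0\right)^{2}\right) 390 = \left(232 + \left(12 + 0\right)^{2}\right) 390 = \left(232 + 12^{2}\right) 390 = \left(232 + 144\right) 390 = 376 \cdot 390 = 146640$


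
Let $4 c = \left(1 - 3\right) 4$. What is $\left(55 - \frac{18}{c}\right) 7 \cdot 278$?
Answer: $124544$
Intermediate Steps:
$c = -2$ ($c = \frac{\left(1 - 3\right) 4}{4} = \frac{\left(-2\right) 4}{4} = \frac{1}{4} \left(-8\right) = -2$)
$\left(55 - \frac{18}{c}\right) 7 \cdot 278 = \left(55 - \frac{18}{-2}\right) 7 \cdot 278 = \left(55 - -9\right) 7 \cdot 278 = \left(55 + 9\right) 7 \cdot 278 = 64 \cdot 7 \cdot 278 = 448 \cdot 278 = 124544$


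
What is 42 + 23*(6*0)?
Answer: 42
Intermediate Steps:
42 + 23*(6*0) = 42 + 23*0 = 42 + 0 = 42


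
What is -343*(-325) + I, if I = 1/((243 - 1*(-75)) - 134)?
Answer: 20511401/184 ≈ 1.1148e+5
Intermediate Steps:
I = 1/184 (I = 1/((243 + 75) - 134) = 1/(318 - 134) = 1/184 ≈ 0.0054348)
-343*(-325) + I = -343*(-325) + 1/184 = 111475 + 1/184 = 20511401/184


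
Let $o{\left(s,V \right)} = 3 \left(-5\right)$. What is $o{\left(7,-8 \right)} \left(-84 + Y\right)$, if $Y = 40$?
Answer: $660$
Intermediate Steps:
$o{\left(s,V \right)} = -15$
$o{\left(7,-8 \right)} \left(-84 + Y\right) = - 15 \left(-84 + 40\right) = \left(-15\right) \left(-44\right) = 660$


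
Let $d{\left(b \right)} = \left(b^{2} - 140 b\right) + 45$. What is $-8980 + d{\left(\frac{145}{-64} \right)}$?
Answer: $- \frac{35277535}{4096} \approx -8612.7$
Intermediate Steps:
$d{\left(b \right)} = 45 + b^{2} - 140 b$
$-8980 + d{\left(\frac{145}{-64} \right)} = -8980 + \left(45 + \left(\frac{145}{-64}\right)^{2} - 140 \frac{145}{-64}\right) = -8980 + \left(45 + \left(145 \left(- \frac{1}{64}\right)\right)^{2} - 140 \cdot 145 \left(- \frac{1}{64}\right)\right) = -8980 + \left(45 + \left(- \frac{145}{64}\right)^{2} - - \frac{5075}{16}\right) = -8980 + \left(45 + \frac{21025}{4096} + \frac{5075}{16}\right) = -8980 + \frac{1504545}{4096} = - \frac{35277535}{4096}$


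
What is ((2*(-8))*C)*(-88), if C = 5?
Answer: 7040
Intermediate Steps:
((2*(-8))*C)*(-88) = ((2*(-8))*5)*(-88) = -16*5*(-88) = -80*(-88) = 7040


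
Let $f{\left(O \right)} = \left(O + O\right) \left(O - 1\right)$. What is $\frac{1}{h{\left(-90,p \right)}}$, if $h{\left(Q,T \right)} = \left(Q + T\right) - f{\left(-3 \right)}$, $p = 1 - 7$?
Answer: $- \frac{1}{120} \approx -0.0083333$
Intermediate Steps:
$p = -6$ ($p = 1 - 7 = -6$)
$f{\left(O \right)} = 2 O \left(-1 + O\right)$
$h{\left(Q,T \right)} = -24 + Q + T$ ($h{\left(Q,T \right)} = \left(Q + T\right) - 2 \left(-3\right) \left(-1 - 3\right) = \left(Q + T\right) - 2 \left(-3\right) \left(-4\right) = \left(Q + T\right) - 24 = -24 + Q + T$)
$\frac{1}{h{\left(-90,p \right)}} = \frac{1}{-24 - 90 - 6} = \frac{1}{-120} = - \frac{1}{120}$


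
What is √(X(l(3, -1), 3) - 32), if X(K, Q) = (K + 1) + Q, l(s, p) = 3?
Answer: 5*I ≈ 5.0*I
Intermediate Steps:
X(K, Q) = 1 + K + Q (X(K, Q) = (1 + K) + Q = 1 + K + Q)
√(X(l(3, -1), 3) - 32) = √((1 + 3 + 3) - 32) = √(7 - 32) = √(-25) = 5*I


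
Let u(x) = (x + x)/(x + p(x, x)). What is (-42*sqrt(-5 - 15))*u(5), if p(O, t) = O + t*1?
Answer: -56*I*sqrt(5) ≈ -125.22*I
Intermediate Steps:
p(O, t) = O + t
u(x) = 2/3 (u(x) = (x + x)/(x + (x + x)) = (2*x)/(x + 2*x) = (2*x)/((3*x)) = (2*x)*(1/(3*x)) = 2/3)
(-42*sqrt(-5 - 15))*u(5) = -42*sqrt(-5 - 15)*(2/3) = -84*I*sqrt(5)*(2/3) = -56*I*sqrt(5)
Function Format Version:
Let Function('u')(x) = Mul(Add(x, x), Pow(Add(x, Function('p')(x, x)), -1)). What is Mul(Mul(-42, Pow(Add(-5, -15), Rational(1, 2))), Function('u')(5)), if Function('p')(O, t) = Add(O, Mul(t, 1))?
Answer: Mul(-56, I, Pow(5, Rational(1, 2))) ≈ Mul(-125.22, I)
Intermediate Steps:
Function('p')(O, t) = Add(O, t)
Function('u')(x) = Rational(2, 3) (Function('u')(x) = Mul(Add(x, x), Pow(Add(x, Add(x, x)), -1)) = Mul(Mul(2, x), Pow(Add(x, Mul(2, x)), -1)) = Mul(Mul(2, x), Pow(Mul(3, x), -1)) = Mul(Mul(2, x), Mul(Rational(1, 3), Pow(x, -1))) = Rational(2, 3))
Mul(Mul(-42, Pow(Add(-5, -15), Rational(1, 2))), Function('u')(5)) = Mul(Mul(-42, Pow(Add(-5, -15), Rational(1, 2))), Rational(2, 3)) = Mul(Mul(-42, Pow(-20, Rational(1, 2))), Rational(2, 3)) = Mul(Mul(-42, Mul(2, I, Pow(5, Rational(1, 2)))), Rational(2, 3)) = Mul(Mul(-84, I, Pow(5, Rational(1, 2))), Rational(2, 3)) = Mul(-56, I, Pow(5, Rational(1, 2)))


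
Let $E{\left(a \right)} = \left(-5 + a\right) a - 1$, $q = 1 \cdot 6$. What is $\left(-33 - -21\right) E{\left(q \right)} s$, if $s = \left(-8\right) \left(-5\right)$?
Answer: $-2400$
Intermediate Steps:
$q = 6$
$s = 40$
$E{\left(a \right)} = -1 + a \left(-5 + a\right)$ ($E{\left(a \right)} = a \left(-5 + a\right) - 1 = -1 + a \left(-5 + a\right)$)
$\left(-33 - -21\right) E{\left(q \right)} s = \left(-33 - -21\right) \left(-1 + 6^{2} - 30\right) 40 = \left(-33 + 21\right) \left(-1 + 36 - 30\right) 40 = \left(-12\right) 5 \cdot 40 = \left(-60\right) 40 = -2400$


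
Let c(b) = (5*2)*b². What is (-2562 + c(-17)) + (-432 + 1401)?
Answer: 1297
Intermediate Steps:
c(b) = 10*b²
(-2562 + c(-17)) + (-432 + 1401) = (-2562 + 10*(-17)²) + (-432 + 1401) = (-2562 + 10*289) + 969 = (-2562 + 2890) + 969 = 328 + 969 = 1297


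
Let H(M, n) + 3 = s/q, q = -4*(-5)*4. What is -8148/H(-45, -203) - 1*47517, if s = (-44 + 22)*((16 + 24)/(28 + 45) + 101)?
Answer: -1422378497/30101 ≈ -47254.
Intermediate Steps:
s = -163086/73 (s = -22*(40/73 + 101) = -22*7413/73 = -163086/73 ≈ -2234.1)
q = 80 (q = 20*4 = 80)
H(M, n) = -90303/2920 (H(M, n) = -3 - 163086/73/80 = -3 - 163086/73*1/80 = -3 - 81543/2920 = -90303/2920)
-8148/H(-45, -203) - 1*47517 = -8148/(-90303/2920) - 1*47517 = -8148*(-2920/90303) - 47517 = 7930720/30101 - 47517 = -1422378497/30101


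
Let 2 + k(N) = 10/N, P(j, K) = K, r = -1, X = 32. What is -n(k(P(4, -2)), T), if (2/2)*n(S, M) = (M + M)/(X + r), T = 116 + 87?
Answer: -406/31 ≈ -13.097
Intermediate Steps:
k(N) = -2 + 10/N
T = 203
n(S, M) = 2*M/31 (n(S, M) = (M + M)/(32 - 1) = (2*M)/31 = (2*M)*(1/31) = 2*M/31)
-n(k(P(4, -2)), T) = -2*203/31 = -1*406/31 = -406/31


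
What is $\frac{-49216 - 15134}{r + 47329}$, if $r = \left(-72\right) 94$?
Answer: $- \frac{64350}{40561} \approx -1.5865$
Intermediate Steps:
$r = -6768$
$\frac{-49216 - 15134}{r + 47329} = \frac{-49216 - 15134}{-6768 + 47329} = - \frac{64350}{40561}$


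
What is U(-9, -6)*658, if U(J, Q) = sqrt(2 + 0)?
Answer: 658*sqrt(2) ≈ 930.55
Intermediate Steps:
U(J, Q) = sqrt(2)
U(-9, -6)*658 = sqrt(2)*658 = 658*sqrt(2)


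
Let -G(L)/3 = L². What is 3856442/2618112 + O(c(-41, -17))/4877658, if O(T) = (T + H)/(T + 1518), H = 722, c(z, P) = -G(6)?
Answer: 1274405041002679/865184772299904 ≈ 1.4730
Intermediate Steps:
G(L) = -3*L²
c(z, P) = 108 (c(z, P) = -(-3)*6² = -(-3)*36 = -1*(-108) = 108)
O(T) = (722 + T)/(1518 + T) (O(T) = (T + 722)/(T + 1518) = (722 + T)/(1518 + T))
3856442/2618112 + O(c(-41, -17))/4877658 = 3856442/2618112 + ((722 + 108)/(1518 + 108))/4877658 = 3856442*(1/2618112) + (830/1626)*(1/4877658) = 1928221/1309056 + ((1/1626)*830)*(1/4877658) = 1928221/1309056 + (415/813)*(1/4877658) = 1928221/1309056 + 415/3965535954 = 1274405041002679/865184772299904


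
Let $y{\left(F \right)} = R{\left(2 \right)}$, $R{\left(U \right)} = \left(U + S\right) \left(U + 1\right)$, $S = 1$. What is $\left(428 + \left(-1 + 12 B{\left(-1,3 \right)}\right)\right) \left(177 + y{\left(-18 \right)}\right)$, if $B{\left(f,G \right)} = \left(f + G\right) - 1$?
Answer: $81654$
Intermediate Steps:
$R{\left(U \right)} = \left(1 + U\right)^{2}$ ($R{\left(U \right)} = \left(U + 1\right) \left(U + 1\right) = \left(1 + U\right) \left(1 + U\right) = \left(1 + U\right)^{2}$)
$B{\left(f,G \right)} = -1 + G + f$ ($B{\left(f,G \right)} = \left(G + f\right) - 1 = -1 + G + f$)
$y{\left(F \right)} = 9$ ($y{\left(F \right)} = 1 + 2^{2} + 2 \cdot 2 = 1 + 4 + 4 = 9$)
$\left(428 + \left(-1 + 12 B{\left(-1,3 \right)}\right)\right) \left(177 + y{\left(-18 \right)}\right) = \left(428 - \left(1 - 12 \left(-1 + 3 - 1\right)\right)\right) \left(177 + 9\right) = \left(428 + \left(-1 + 12 \cdot 1\right)\right) 186 = \left(428 + \left(-1 + 12\right)\right) 186 = \left(428 + 11\right) 186 = 439 \cdot 186 = 81654$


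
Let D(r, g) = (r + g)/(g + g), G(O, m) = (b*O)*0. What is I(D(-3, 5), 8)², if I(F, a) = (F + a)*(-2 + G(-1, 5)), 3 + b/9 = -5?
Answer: 6724/25 ≈ 268.96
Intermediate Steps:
b = -72 (b = -27 + 9*(-5) = -27 - 45 = -72)
G(O, m) = 0 (G(O, m) = -72*O*0 = 0)
D(r, g) = (g + r)/(2*g) (D(r, g) = (g + r)/((2*g)) = (g + r)*(1/(2*g)) = (g + r)/(2*g))
I(F, a) = -2*F - 2*a (I(F, a) = (F + a)*(-2 + 0) = (F + a)*(-2) = -2*F - 2*a)
I(D(-3, 5), 8)² = (-(5 - 3)/5 - 2*8)² = (-2/5 - 16)² = (-2*⅕ - 16)² = (-⅖ - 16)² = (-82/5)² = 6724/25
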